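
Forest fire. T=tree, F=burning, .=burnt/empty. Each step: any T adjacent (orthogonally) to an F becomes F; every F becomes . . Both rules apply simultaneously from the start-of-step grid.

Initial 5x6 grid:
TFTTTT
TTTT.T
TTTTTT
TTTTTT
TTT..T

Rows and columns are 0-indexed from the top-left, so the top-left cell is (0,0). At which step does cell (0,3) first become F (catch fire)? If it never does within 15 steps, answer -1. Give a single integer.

Step 1: cell (0,3)='T' (+3 fires, +1 burnt)
Step 2: cell (0,3)='F' (+4 fires, +3 burnt)
  -> target ignites at step 2
Step 3: cell (0,3)='.' (+5 fires, +4 burnt)
Step 4: cell (0,3)='.' (+5 fires, +5 burnt)
Step 5: cell (0,3)='.' (+5 fires, +5 burnt)
Step 6: cell (0,3)='.' (+2 fires, +5 burnt)
Step 7: cell (0,3)='.' (+1 fires, +2 burnt)
Step 8: cell (0,3)='.' (+1 fires, +1 burnt)
Step 9: cell (0,3)='.' (+0 fires, +1 burnt)
  fire out at step 9

2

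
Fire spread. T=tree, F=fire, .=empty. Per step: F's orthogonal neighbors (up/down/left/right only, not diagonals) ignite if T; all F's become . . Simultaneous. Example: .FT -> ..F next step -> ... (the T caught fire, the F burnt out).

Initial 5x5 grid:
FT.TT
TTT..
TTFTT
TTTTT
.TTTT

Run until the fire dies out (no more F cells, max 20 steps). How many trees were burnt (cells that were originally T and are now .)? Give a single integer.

Step 1: +6 fires, +2 burnt (F count now 6)
Step 2: +6 fires, +6 burnt (F count now 6)
Step 3: +4 fires, +6 burnt (F count now 4)
Step 4: +1 fires, +4 burnt (F count now 1)
Step 5: +0 fires, +1 burnt (F count now 0)
Fire out after step 5
Initially T: 19, now '.': 23
Total burnt (originally-T cells now '.'): 17

Answer: 17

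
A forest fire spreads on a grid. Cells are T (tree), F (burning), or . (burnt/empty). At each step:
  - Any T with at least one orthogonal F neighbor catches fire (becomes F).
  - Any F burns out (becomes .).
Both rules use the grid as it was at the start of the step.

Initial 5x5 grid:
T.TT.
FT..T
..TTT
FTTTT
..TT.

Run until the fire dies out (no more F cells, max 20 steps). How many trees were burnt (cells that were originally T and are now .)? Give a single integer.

Step 1: +3 fires, +2 burnt (F count now 3)
Step 2: +1 fires, +3 burnt (F count now 1)
Step 3: +3 fires, +1 burnt (F count now 3)
Step 4: +3 fires, +3 burnt (F count now 3)
Step 5: +1 fires, +3 burnt (F count now 1)
Step 6: +1 fires, +1 burnt (F count now 1)
Step 7: +0 fires, +1 burnt (F count now 0)
Fire out after step 7
Initially T: 14, now '.': 23
Total burnt (originally-T cells now '.'): 12

Answer: 12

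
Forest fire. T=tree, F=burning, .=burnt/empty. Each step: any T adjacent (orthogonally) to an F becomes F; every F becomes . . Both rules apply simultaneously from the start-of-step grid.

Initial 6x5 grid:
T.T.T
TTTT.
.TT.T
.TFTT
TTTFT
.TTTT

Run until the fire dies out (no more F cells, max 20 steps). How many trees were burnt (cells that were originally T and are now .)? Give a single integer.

Step 1: +6 fires, +2 burnt (F count now 6)
Step 2: +6 fires, +6 burnt (F count now 6)
Step 3: +6 fires, +6 burnt (F count now 6)
Step 4: +1 fires, +6 burnt (F count now 1)
Step 5: +1 fires, +1 burnt (F count now 1)
Step 6: +0 fires, +1 burnt (F count now 0)
Fire out after step 6
Initially T: 21, now '.': 29
Total burnt (originally-T cells now '.'): 20

Answer: 20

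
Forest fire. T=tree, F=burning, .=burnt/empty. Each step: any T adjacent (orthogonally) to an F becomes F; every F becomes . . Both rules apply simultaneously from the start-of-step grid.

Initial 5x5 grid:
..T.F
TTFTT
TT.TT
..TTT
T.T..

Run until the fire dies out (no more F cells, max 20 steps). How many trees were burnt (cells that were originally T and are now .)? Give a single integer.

Answer: 13

Derivation:
Step 1: +4 fires, +2 burnt (F count now 4)
Step 2: +4 fires, +4 burnt (F count now 4)
Step 3: +3 fires, +4 burnt (F count now 3)
Step 4: +1 fires, +3 burnt (F count now 1)
Step 5: +1 fires, +1 burnt (F count now 1)
Step 6: +0 fires, +1 burnt (F count now 0)
Fire out after step 6
Initially T: 14, now '.': 24
Total burnt (originally-T cells now '.'): 13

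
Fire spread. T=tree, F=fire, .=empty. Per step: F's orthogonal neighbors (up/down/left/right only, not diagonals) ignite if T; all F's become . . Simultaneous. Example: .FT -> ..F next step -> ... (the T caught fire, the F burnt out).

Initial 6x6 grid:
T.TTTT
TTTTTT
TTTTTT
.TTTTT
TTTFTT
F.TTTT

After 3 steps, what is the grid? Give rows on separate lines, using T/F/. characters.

Step 1: 5 trees catch fire, 2 burn out
  T.TTTT
  TTTTTT
  TTTTTT
  .TTFTT
  FTF.FT
  ..TFTT
Step 2: 7 trees catch fire, 5 burn out
  T.TTTT
  TTTTTT
  TTTFTT
  .TF.FT
  .F...F
  ..F.FT
Step 3: 6 trees catch fire, 7 burn out
  T.TTTT
  TTTFTT
  TTF.FT
  .F...F
  ......
  .....F

T.TTTT
TTTFTT
TTF.FT
.F...F
......
.....F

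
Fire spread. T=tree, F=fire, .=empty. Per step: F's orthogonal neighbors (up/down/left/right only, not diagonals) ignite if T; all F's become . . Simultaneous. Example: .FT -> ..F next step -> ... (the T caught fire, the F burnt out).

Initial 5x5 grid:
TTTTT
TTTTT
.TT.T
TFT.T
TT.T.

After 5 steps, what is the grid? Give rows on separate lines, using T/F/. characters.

Step 1: 4 trees catch fire, 1 burn out
  TTTTT
  TTTTT
  .FT.T
  F.F.T
  TF.T.
Step 2: 3 trees catch fire, 4 burn out
  TTTTT
  TFTTT
  ..F.T
  ....T
  F..T.
Step 3: 3 trees catch fire, 3 burn out
  TFTTT
  F.FTT
  ....T
  ....T
  ...T.
Step 4: 3 trees catch fire, 3 burn out
  F.FTT
  ...FT
  ....T
  ....T
  ...T.
Step 5: 2 trees catch fire, 3 burn out
  ...FT
  ....F
  ....T
  ....T
  ...T.

...FT
....F
....T
....T
...T.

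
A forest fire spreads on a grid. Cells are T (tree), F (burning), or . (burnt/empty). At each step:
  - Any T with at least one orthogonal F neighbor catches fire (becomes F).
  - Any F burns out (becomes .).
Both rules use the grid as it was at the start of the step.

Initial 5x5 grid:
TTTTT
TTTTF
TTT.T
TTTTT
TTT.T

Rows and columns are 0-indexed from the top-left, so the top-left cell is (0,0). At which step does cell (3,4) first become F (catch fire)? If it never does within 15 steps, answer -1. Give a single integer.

Step 1: cell (3,4)='T' (+3 fires, +1 burnt)
Step 2: cell (3,4)='F' (+3 fires, +3 burnt)
  -> target ignites at step 2
Step 3: cell (3,4)='.' (+5 fires, +3 burnt)
Step 4: cell (3,4)='.' (+4 fires, +5 burnt)
Step 5: cell (3,4)='.' (+4 fires, +4 burnt)
Step 6: cell (3,4)='.' (+2 fires, +4 burnt)
Step 7: cell (3,4)='.' (+1 fires, +2 burnt)
Step 8: cell (3,4)='.' (+0 fires, +1 burnt)
  fire out at step 8

2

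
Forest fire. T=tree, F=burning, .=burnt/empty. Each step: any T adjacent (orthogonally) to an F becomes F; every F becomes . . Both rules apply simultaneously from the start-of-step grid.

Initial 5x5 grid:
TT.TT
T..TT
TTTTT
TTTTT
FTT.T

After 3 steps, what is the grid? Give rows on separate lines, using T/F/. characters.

Step 1: 2 trees catch fire, 1 burn out
  TT.TT
  T..TT
  TTTTT
  FTTTT
  .FT.T
Step 2: 3 trees catch fire, 2 burn out
  TT.TT
  T..TT
  FTTTT
  .FTTT
  ..F.T
Step 3: 3 trees catch fire, 3 burn out
  TT.TT
  F..TT
  .FTTT
  ..FTT
  ....T

TT.TT
F..TT
.FTTT
..FTT
....T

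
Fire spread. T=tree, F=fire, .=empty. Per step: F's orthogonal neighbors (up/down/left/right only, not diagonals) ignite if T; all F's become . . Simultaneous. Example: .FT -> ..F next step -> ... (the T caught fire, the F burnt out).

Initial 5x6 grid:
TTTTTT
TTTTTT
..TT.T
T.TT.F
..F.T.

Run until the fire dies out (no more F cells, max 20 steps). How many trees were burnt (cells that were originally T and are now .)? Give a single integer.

Answer: 17

Derivation:
Step 1: +2 fires, +2 burnt (F count now 2)
Step 2: +3 fires, +2 burnt (F count now 3)
Step 3: +4 fires, +3 burnt (F count now 4)
Step 4: +4 fires, +4 burnt (F count now 4)
Step 5: +3 fires, +4 burnt (F count now 3)
Step 6: +1 fires, +3 burnt (F count now 1)
Step 7: +0 fires, +1 burnt (F count now 0)
Fire out after step 7
Initially T: 19, now '.': 28
Total burnt (originally-T cells now '.'): 17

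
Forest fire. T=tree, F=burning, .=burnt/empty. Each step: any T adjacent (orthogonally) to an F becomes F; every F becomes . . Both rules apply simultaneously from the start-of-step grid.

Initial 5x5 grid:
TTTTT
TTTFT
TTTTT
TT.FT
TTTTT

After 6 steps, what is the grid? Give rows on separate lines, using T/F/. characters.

Step 1: 6 trees catch fire, 2 burn out
  TTTFT
  TTF.F
  TTTFT
  TT..F
  TTTFT
Step 2: 7 trees catch fire, 6 burn out
  TTF.F
  TF...
  TTF.F
  TT...
  TTF.F
Step 3: 4 trees catch fire, 7 burn out
  TF...
  F....
  TF...
  TT...
  TF...
Step 4: 4 trees catch fire, 4 burn out
  F....
  .....
  F....
  TF...
  F....
Step 5: 1 trees catch fire, 4 burn out
  .....
  .....
  .....
  F....
  .....
Step 6: 0 trees catch fire, 1 burn out
  .....
  .....
  .....
  .....
  .....

.....
.....
.....
.....
.....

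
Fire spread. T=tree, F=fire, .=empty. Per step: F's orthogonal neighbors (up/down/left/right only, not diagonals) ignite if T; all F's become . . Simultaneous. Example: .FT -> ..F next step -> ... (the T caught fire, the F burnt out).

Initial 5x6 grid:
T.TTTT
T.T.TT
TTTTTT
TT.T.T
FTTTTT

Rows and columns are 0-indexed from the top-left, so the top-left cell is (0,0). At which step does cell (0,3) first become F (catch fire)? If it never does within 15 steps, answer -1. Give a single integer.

Step 1: cell (0,3)='T' (+2 fires, +1 burnt)
Step 2: cell (0,3)='T' (+3 fires, +2 burnt)
Step 3: cell (0,3)='T' (+3 fires, +3 burnt)
Step 4: cell (0,3)='T' (+4 fires, +3 burnt)
Step 5: cell (0,3)='T' (+3 fires, +4 burnt)
Step 6: cell (0,3)='T' (+3 fires, +3 burnt)
Step 7: cell (0,3)='F' (+3 fires, +3 burnt)
  -> target ignites at step 7
Step 8: cell (0,3)='.' (+2 fires, +3 burnt)
Step 9: cell (0,3)='.' (+1 fires, +2 burnt)
Step 10: cell (0,3)='.' (+0 fires, +1 burnt)
  fire out at step 10

7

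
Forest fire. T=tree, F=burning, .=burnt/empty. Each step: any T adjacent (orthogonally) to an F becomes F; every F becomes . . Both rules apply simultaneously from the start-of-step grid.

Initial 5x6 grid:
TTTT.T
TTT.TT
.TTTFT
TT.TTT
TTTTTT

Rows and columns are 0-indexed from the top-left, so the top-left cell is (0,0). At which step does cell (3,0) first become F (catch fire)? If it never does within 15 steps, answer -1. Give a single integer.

Step 1: cell (3,0)='T' (+4 fires, +1 burnt)
Step 2: cell (3,0)='T' (+5 fires, +4 burnt)
Step 3: cell (3,0)='T' (+5 fires, +5 burnt)
Step 4: cell (3,0)='T' (+4 fires, +5 burnt)
Step 5: cell (3,0)='F' (+5 fires, +4 burnt)
  -> target ignites at step 5
Step 6: cell (3,0)='.' (+2 fires, +5 burnt)
Step 7: cell (3,0)='.' (+0 fires, +2 burnt)
  fire out at step 7

5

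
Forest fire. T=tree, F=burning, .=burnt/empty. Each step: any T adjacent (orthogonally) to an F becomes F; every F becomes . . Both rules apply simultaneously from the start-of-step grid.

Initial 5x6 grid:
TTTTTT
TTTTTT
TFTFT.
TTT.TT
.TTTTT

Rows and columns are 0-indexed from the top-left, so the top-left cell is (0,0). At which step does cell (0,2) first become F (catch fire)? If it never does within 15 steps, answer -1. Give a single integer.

Step 1: cell (0,2)='T' (+6 fires, +2 burnt)
Step 2: cell (0,2)='T' (+9 fires, +6 burnt)
Step 3: cell (0,2)='F' (+7 fires, +9 burnt)
  -> target ignites at step 3
Step 4: cell (0,2)='.' (+3 fires, +7 burnt)
Step 5: cell (0,2)='.' (+0 fires, +3 burnt)
  fire out at step 5

3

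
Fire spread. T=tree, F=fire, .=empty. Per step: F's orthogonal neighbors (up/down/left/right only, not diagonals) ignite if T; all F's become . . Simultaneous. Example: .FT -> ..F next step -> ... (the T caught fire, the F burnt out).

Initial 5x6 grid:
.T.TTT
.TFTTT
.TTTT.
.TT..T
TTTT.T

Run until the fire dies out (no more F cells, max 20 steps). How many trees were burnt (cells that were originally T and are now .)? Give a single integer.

Answer: 18

Derivation:
Step 1: +3 fires, +1 burnt (F count now 3)
Step 2: +6 fires, +3 burnt (F count now 6)
Step 3: +5 fires, +6 burnt (F count now 5)
Step 4: +3 fires, +5 burnt (F count now 3)
Step 5: +1 fires, +3 burnt (F count now 1)
Step 6: +0 fires, +1 burnt (F count now 0)
Fire out after step 6
Initially T: 20, now '.': 28
Total burnt (originally-T cells now '.'): 18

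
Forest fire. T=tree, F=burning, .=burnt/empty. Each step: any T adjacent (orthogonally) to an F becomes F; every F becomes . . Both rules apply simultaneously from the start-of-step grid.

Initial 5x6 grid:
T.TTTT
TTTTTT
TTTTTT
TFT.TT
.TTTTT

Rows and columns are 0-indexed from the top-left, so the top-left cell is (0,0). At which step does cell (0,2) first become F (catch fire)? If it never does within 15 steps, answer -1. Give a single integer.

Step 1: cell (0,2)='T' (+4 fires, +1 burnt)
Step 2: cell (0,2)='T' (+4 fires, +4 burnt)
Step 3: cell (0,2)='T' (+4 fires, +4 burnt)
Step 4: cell (0,2)='F' (+5 fires, +4 burnt)
  -> target ignites at step 4
Step 5: cell (0,2)='.' (+5 fires, +5 burnt)
Step 6: cell (0,2)='.' (+3 fires, +5 burnt)
Step 7: cell (0,2)='.' (+1 fires, +3 burnt)
Step 8: cell (0,2)='.' (+0 fires, +1 burnt)
  fire out at step 8

4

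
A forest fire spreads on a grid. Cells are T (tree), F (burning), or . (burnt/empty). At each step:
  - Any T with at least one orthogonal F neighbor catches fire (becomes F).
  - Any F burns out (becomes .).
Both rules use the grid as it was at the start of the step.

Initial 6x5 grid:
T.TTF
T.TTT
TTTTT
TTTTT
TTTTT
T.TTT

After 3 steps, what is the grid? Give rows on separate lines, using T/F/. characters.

Step 1: 2 trees catch fire, 1 burn out
  T.TF.
  T.TTF
  TTTTT
  TTTTT
  TTTTT
  T.TTT
Step 2: 3 trees catch fire, 2 burn out
  T.F..
  T.TF.
  TTTTF
  TTTTT
  TTTTT
  T.TTT
Step 3: 3 trees catch fire, 3 burn out
  T....
  T.F..
  TTTF.
  TTTTF
  TTTTT
  T.TTT

T....
T.F..
TTTF.
TTTTF
TTTTT
T.TTT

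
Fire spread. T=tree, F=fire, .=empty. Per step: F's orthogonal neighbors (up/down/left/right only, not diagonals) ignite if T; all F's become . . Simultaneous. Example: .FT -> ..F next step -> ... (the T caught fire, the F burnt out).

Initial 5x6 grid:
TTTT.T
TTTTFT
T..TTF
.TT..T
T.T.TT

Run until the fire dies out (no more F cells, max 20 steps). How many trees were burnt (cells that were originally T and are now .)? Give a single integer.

Answer: 16

Derivation:
Step 1: +4 fires, +2 burnt (F count now 4)
Step 2: +5 fires, +4 burnt (F count now 5)
Step 3: +3 fires, +5 burnt (F count now 3)
Step 4: +2 fires, +3 burnt (F count now 2)
Step 5: +2 fires, +2 burnt (F count now 2)
Step 6: +0 fires, +2 burnt (F count now 0)
Fire out after step 6
Initially T: 20, now '.': 26
Total burnt (originally-T cells now '.'): 16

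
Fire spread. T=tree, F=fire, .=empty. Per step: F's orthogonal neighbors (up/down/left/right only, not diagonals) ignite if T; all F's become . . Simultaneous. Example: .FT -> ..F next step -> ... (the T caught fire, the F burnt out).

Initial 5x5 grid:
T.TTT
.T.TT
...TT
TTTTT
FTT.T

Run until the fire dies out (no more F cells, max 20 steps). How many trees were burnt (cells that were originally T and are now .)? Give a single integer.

Answer: 15

Derivation:
Step 1: +2 fires, +1 burnt (F count now 2)
Step 2: +2 fires, +2 burnt (F count now 2)
Step 3: +1 fires, +2 burnt (F count now 1)
Step 4: +1 fires, +1 burnt (F count now 1)
Step 5: +2 fires, +1 burnt (F count now 2)
Step 6: +3 fires, +2 burnt (F count now 3)
Step 7: +2 fires, +3 burnt (F count now 2)
Step 8: +2 fires, +2 burnt (F count now 2)
Step 9: +0 fires, +2 burnt (F count now 0)
Fire out after step 9
Initially T: 17, now '.': 23
Total burnt (originally-T cells now '.'): 15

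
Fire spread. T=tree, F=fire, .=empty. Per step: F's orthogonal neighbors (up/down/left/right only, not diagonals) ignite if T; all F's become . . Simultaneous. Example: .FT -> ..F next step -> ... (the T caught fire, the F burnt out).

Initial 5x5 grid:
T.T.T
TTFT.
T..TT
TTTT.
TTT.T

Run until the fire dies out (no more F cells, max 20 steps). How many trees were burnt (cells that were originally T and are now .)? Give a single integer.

Answer: 15

Derivation:
Step 1: +3 fires, +1 burnt (F count now 3)
Step 2: +2 fires, +3 burnt (F count now 2)
Step 3: +4 fires, +2 burnt (F count now 4)
Step 4: +2 fires, +4 burnt (F count now 2)
Step 5: +3 fires, +2 burnt (F count now 3)
Step 6: +1 fires, +3 burnt (F count now 1)
Step 7: +0 fires, +1 burnt (F count now 0)
Fire out after step 7
Initially T: 17, now '.': 23
Total burnt (originally-T cells now '.'): 15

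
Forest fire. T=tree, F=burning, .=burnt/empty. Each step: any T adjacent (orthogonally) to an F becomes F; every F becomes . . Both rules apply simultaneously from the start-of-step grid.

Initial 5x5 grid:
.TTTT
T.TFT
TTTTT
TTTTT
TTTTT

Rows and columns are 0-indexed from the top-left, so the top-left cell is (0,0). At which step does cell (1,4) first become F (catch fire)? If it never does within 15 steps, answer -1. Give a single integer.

Step 1: cell (1,4)='F' (+4 fires, +1 burnt)
  -> target ignites at step 1
Step 2: cell (1,4)='.' (+5 fires, +4 burnt)
Step 3: cell (1,4)='.' (+5 fires, +5 burnt)
Step 4: cell (1,4)='.' (+4 fires, +5 burnt)
Step 5: cell (1,4)='.' (+3 fires, +4 burnt)
Step 6: cell (1,4)='.' (+1 fires, +3 burnt)
Step 7: cell (1,4)='.' (+0 fires, +1 burnt)
  fire out at step 7

1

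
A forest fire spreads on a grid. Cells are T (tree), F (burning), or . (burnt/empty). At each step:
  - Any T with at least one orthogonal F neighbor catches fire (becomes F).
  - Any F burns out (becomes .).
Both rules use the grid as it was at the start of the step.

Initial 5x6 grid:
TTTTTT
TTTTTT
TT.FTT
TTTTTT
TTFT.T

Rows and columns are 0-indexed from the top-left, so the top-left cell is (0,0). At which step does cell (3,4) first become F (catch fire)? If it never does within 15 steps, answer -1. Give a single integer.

Step 1: cell (3,4)='T' (+6 fires, +2 burnt)
Step 2: cell (3,4)='F' (+7 fires, +6 burnt)
  -> target ignites at step 2
Step 3: cell (3,4)='.' (+7 fires, +7 burnt)
Step 4: cell (3,4)='.' (+5 fires, +7 burnt)
Step 5: cell (3,4)='.' (+1 fires, +5 burnt)
Step 6: cell (3,4)='.' (+0 fires, +1 burnt)
  fire out at step 6

2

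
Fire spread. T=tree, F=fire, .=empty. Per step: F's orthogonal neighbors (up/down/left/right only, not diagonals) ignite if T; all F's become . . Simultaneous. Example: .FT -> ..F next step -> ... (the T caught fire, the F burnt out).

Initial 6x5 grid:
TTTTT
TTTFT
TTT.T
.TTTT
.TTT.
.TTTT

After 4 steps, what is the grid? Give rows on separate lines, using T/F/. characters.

Step 1: 3 trees catch fire, 1 burn out
  TTTFT
  TTF.F
  TTT.T
  .TTTT
  .TTT.
  .TTTT
Step 2: 5 trees catch fire, 3 burn out
  TTF.F
  TF...
  TTF.F
  .TTTT
  .TTT.
  .TTTT
Step 3: 5 trees catch fire, 5 burn out
  TF...
  F....
  TF...
  .TFTF
  .TTT.
  .TTTT
Step 4: 5 trees catch fire, 5 burn out
  F....
  .....
  F....
  .F.F.
  .TFT.
  .TTTT

F....
.....
F....
.F.F.
.TFT.
.TTTT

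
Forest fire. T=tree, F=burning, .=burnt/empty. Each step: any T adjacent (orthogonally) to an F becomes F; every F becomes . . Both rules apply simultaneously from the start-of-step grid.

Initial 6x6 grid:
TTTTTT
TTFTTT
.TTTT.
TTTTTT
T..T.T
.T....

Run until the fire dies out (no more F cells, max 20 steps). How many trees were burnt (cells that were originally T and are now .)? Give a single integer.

Step 1: +4 fires, +1 burnt (F count now 4)
Step 2: +7 fires, +4 burnt (F count now 7)
Step 3: +6 fires, +7 burnt (F count now 6)
Step 4: +4 fires, +6 burnt (F count now 4)
Step 5: +2 fires, +4 burnt (F count now 2)
Step 6: +1 fires, +2 burnt (F count now 1)
Step 7: +0 fires, +1 burnt (F count now 0)
Fire out after step 7
Initially T: 25, now '.': 35
Total burnt (originally-T cells now '.'): 24

Answer: 24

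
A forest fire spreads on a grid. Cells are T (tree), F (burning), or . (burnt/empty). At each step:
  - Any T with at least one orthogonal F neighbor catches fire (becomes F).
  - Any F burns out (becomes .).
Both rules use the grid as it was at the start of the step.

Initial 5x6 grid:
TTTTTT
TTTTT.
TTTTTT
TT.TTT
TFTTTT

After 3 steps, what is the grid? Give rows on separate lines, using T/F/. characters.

Step 1: 3 trees catch fire, 1 burn out
  TTTTTT
  TTTTT.
  TTTTTT
  TF.TTT
  F.FTTT
Step 2: 3 trees catch fire, 3 burn out
  TTTTTT
  TTTTT.
  TFTTTT
  F..TTT
  ...FTT
Step 3: 5 trees catch fire, 3 burn out
  TTTTTT
  TFTTT.
  F.FTTT
  ...FTT
  ....FT

TTTTTT
TFTTT.
F.FTTT
...FTT
....FT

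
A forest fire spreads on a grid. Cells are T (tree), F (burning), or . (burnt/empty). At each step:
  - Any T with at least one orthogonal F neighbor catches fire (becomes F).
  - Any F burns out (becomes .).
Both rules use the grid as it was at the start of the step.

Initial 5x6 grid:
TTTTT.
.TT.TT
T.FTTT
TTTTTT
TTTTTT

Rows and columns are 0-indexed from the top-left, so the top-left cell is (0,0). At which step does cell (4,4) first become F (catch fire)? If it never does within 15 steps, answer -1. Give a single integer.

Step 1: cell (4,4)='T' (+3 fires, +1 burnt)
Step 2: cell (4,4)='T' (+6 fires, +3 burnt)
Step 3: cell (4,4)='T' (+8 fires, +6 burnt)
Step 4: cell (4,4)='F' (+7 fires, +8 burnt)
  -> target ignites at step 4
Step 5: cell (4,4)='.' (+1 fires, +7 burnt)
Step 6: cell (4,4)='.' (+0 fires, +1 burnt)
  fire out at step 6

4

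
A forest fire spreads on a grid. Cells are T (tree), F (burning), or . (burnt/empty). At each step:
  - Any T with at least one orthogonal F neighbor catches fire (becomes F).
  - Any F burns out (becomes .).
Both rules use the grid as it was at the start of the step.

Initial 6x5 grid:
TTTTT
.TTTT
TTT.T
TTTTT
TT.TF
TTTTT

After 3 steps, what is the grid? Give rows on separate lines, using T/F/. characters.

Step 1: 3 trees catch fire, 1 burn out
  TTTTT
  .TTTT
  TTT.T
  TTTTF
  TT.F.
  TTTTF
Step 2: 3 trees catch fire, 3 burn out
  TTTTT
  .TTTT
  TTT.F
  TTTF.
  TT...
  TTTF.
Step 3: 3 trees catch fire, 3 burn out
  TTTTT
  .TTTF
  TTT..
  TTF..
  TT...
  TTF..

TTTTT
.TTTF
TTT..
TTF..
TT...
TTF..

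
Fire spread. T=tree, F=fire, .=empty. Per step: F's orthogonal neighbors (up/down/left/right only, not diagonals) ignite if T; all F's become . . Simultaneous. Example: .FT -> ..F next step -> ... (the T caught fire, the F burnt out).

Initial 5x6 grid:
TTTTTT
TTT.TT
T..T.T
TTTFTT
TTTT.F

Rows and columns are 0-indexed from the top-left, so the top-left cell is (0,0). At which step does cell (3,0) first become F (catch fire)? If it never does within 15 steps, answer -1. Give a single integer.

Step 1: cell (3,0)='T' (+5 fires, +2 burnt)
Step 2: cell (3,0)='T' (+3 fires, +5 burnt)
Step 3: cell (3,0)='F' (+3 fires, +3 burnt)
  -> target ignites at step 3
Step 4: cell (3,0)='.' (+4 fires, +3 burnt)
Step 5: cell (3,0)='.' (+2 fires, +4 burnt)
Step 6: cell (3,0)='.' (+3 fires, +2 burnt)
Step 7: cell (3,0)='.' (+3 fires, +3 burnt)
Step 8: cell (3,0)='.' (+0 fires, +3 burnt)
  fire out at step 8

3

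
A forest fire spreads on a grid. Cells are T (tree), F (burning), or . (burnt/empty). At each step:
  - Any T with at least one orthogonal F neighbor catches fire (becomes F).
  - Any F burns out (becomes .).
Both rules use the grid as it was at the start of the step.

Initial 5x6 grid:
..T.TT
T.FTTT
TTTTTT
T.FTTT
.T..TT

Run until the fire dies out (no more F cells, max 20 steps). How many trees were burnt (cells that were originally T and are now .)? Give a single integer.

Answer: 19

Derivation:
Step 1: +4 fires, +2 burnt (F count now 4)
Step 2: +4 fires, +4 burnt (F count now 4)
Step 3: +6 fires, +4 burnt (F count now 6)
Step 4: +5 fires, +6 burnt (F count now 5)
Step 5: +0 fires, +5 burnt (F count now 0)
Fire out after step 5
Initially T: 20, now '.': 29
Total burnt (originally-T cells now '.'): 19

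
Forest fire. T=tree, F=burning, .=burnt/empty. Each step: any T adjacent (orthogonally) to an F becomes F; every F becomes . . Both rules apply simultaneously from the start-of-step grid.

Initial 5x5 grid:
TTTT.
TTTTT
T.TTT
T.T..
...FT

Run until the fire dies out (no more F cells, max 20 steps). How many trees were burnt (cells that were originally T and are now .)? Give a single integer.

Step 1: +1 fires, +1 burnt (F count now 1)
Step 2: +0 fires, +1 burnt (F count now 0)
Fire out after step 2
Initially T: 16, now '.': 10
Total burnt (originally-T cells now '.'): 1

Answer: 1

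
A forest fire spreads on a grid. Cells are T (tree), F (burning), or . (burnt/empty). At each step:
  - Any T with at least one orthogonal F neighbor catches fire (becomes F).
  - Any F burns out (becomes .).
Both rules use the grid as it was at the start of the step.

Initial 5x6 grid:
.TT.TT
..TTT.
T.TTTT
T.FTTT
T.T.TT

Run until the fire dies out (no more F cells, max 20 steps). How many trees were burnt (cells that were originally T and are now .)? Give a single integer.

Step 1: +3 fires, +1 burnt (F count now 3)
Step 2: +3 fires, +3 burnt (F count now 3)
Step 3: +5 fires, +3 burnt (F count now 5)
Step 4: +4 fires, +5 burnt (F count now 4)
Step 5: +1 fires, +4 burnt (F count now 1)
Step 6: +1 fires, +1 burnt (F count now 1)
Step 7: +0 fires, +1 burnt (F count now 0)
Fire out after step 7
Initially T: 20, now '.': 27
Total burnt (originally-T cells now '.'): 17

Answer: 17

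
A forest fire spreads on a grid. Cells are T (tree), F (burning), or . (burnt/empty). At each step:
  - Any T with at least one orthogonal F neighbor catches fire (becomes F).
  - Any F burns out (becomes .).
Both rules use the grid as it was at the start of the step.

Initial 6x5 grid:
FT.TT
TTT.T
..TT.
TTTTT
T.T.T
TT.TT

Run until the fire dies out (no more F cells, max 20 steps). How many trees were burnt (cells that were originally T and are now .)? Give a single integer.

Answer: 18

Derivation:
Step 1: +2 fires, +1 burnt (F count now 2)
Step 2: +1 fires, +2 burnt (F count now 1)
Step 3: +1 fires, +1 burnt (F count now 1)
Step 4: +1 fires, +1 burnt (F count now 1)
Step 5: +2 fires, +1 burnt (F count now 2)
Step 6: +3 fires, +2 burnt (F count now 3)
Step 7: +2 fires, +3 burnt (F count now 2)
Step 8: +2 fires, +2 burnt (F count now 2)
Step 9: +2 fires, +2 burnt (F count now 2)
Step 10: +2 fires, +2 burnt (F count now 2)
Step 11: +0 fires, +2 burnt (F count now 0)
Fire out after step 11
Initially T: 21, now '.': 27
Total burnt (originally-T cells now '.'): 18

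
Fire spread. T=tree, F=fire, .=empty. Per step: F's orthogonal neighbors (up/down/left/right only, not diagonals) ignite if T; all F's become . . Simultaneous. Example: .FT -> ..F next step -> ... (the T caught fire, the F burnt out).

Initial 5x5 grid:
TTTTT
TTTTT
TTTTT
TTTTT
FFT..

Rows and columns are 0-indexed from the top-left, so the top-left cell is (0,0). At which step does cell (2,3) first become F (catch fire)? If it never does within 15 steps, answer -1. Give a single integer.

Step 1: cell (2,3)='T' (+3 fires, +2 burnt)
Step 2: cell (2,3)='T' (+3 fires, +3 burnt)
Step 3: cell (2,3)='T' (+4 fires, +3 burnt)
Step 4: cell (2,3)='F' (+5 fires, +4 burnt)
  -> target ignites at step 4
Step 5: cell (2,3)='.' (+3 fires, +5 burnt)
Step 6: cell (2,3)='.' (+2 fires, +3 burnt)
Step 7: cell (2,3)='.' (+1 fires, +2 burnt)
Step 8: cell (2,3)='.' (+0 fires, +1 burnt)
  fire out at step 8

4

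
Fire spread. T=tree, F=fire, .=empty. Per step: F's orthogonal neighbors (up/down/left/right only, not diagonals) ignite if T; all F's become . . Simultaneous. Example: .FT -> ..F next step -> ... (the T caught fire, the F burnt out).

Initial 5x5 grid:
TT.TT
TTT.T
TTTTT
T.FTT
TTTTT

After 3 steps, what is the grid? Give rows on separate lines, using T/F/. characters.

Step 1: 3 trees catch fire, 1 burn out
  TT.TT
  TTT.T
  TTFTT
  T..FT
  TTFTT
Step 2: 6 trees catch fire, 3 burn out
  TT.TT
  TTF.T
  TF.FT
  T...F
  TF.FT
Step 3: 5 trees catch fire, 6 burn out
  TT.TT
  TF..T
  F...F
  T....
  F...F

TT.TT
TF..T
F...F
T....
F...F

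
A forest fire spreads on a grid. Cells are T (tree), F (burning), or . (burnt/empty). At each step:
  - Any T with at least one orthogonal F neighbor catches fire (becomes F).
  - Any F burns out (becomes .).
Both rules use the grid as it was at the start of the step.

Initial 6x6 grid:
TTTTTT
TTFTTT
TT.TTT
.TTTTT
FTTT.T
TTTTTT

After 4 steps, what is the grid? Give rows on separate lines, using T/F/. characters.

Step 1: 5 trees catch fire, 2 burn out
  TTFTTT
  TF.FTT
  TT.TTT
  .TTTTT
  .FTT.T
  FTTTTT
Step 2: 9 trees catch fire, 5 burn out
  TF.FTT
  F...FT
  TF.FTT
  .FTTTT
  ..FT.T
  .FTTTT
Step 3: 9 trees catch fire, 9 burn out
  F...FT
  .....F
  F...FT
  ..FFTT
  ...F.T
  ..FTTT
Step 4: 4 trees catch fire, 9 burn out
  .....F
  ......
  .....F
  ....FT
  .....T
  ...FTT

.....F
......
.....F
....FT
.....T
...FTT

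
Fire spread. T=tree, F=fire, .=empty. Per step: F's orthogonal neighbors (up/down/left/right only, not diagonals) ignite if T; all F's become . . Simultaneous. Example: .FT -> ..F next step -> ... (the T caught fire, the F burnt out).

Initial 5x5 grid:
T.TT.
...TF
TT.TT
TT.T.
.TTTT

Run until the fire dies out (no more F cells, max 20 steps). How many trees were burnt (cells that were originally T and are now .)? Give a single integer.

Step 1: +2 fires, +1 burnt (F count now 2)
Step 2: +2 fires, +2 burnt (F count now 2)
Step 3: +2 fires, +2 burnt (F count now 2)
Step 4: +1 fires, +2 burnt (F count now 1)
Step 5: +2 fires, +1 burnt (F count now 2)
Step 6: +1 fires, +2 burnt (F count now 1)
Step 7: +1 fires, +1 burnt (F count now 1)
Step 8: +2 fires, +1 burnt (F count now 2)
Step 9: +1 fires, +2 burnt (F count now 1)
Step 10: +0 fires, +1 burnt (F count now 0)
Fire out after step 10
Initially T: 15, now '.': 24
Total burnt (originally-T cells now '.'): 14

Answer: 14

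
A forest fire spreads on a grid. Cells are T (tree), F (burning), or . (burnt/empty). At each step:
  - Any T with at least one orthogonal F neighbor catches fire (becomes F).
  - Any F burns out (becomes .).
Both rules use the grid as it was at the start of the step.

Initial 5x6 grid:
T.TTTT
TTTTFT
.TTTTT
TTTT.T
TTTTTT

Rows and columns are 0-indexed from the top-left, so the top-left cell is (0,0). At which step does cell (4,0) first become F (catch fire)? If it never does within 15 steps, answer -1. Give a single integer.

Step 1: cell (4,0)='T' (+4 fires, +1 burnt)
Step 2: cell (4,0)='T' (+5 fires, +4 burnt)
Step 3: cell (4,0)='T' (+5 fires, +5 burnt)
Step 4: cell (4,0)='T' (+5 fires, +5 burnt)
Step 5: cell (4,0)='T' (+4 fires, +5 burnt)
Step 6: cell (4,0)='T' (+2 fires, +4 burnt)
Step 7: cell (4,0)='F' (+1 fires, +2 burnt)
  -> target ignites at step 7
Step 8: cell (4,0)='.' (+0 fires, +1 burnt)
  fire out at step 8

7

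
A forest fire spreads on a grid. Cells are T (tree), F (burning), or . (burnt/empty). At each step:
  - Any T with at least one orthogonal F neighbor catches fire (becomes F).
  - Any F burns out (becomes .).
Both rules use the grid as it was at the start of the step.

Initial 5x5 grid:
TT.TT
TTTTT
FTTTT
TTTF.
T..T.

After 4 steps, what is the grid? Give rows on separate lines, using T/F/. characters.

Step 1: 6 trees catch fire, 2 burn out
  TT.TT
  FTTTT
  .FTFT
  FTF..
  T..F.
Step 2: 7 trees catch fire, 6 burn out
  FT.TT
  .FTFT
  ..F.F
  .F...
  F....
Step 3: 4 trees catch fire, 7 burn out
  .F.FT
  ..F.F
  .....
  .....
  .....
Step 4: 1 trees catch fire, 4 burn out
  ....F
  .....
  .....
  .....
  .....

....F
.....
.....
.....
.....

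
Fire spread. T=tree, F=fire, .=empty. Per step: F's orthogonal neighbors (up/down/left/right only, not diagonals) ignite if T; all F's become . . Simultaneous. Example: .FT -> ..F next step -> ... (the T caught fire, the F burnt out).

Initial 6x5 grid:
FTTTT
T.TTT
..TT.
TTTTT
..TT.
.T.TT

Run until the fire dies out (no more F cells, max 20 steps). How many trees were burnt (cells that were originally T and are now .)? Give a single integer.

Answer: 19

Derivation:
Step 1: +2 fires, +1 burnt (F count now 2)
Step 2: +1 fires, +2 burnt (F count now 1)
Step 3: +2 fires, +1 burnt (F count now 2)
Step 4: +3 fires, +2 burnt (F count now 3)
Step 5: +3 fires, +3 burnt (F count now 3)
Step 6: +3 fires, +3 burnt (F count now 3)
Step 7: +3 fires, +3 burnt (F count now 3)
Step 8: +1 fires, +3 burnt (F count now 1)
Step 9: +1 fires, +1 burnt (F count now 1)
Step 10: +0 fires, +1 burnt (F count now 0)
Fire out after step 10
Initially T: 20, now '.': 29
Total burnt (originally-T cells now '.'): 19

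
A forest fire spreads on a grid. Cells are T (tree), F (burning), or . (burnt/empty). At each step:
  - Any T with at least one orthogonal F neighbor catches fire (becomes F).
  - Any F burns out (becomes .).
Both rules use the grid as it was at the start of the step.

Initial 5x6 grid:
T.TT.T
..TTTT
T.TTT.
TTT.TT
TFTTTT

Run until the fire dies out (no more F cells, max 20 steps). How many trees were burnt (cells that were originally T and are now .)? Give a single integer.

Step 1: +3 fires, +1 burnt (F count now 3)
Step 2: +3 fires, +3 burnt (F count now 3)
Step 3: +3 fires, +3 burnt (F count now 3)
Step 4: +4 fires, +3 burnt (F count now 4)
Step 5: +4 fires, +4 burnt (F count now 4)
Step 6: +2 fires, +4 burnt (F count now 2)
Step 7: +1 fires, +2 burnt (F count now 1)
Step 8: +1 fires, +1 burnt (F count now 1)
Step 9: +0 fires, +1 burnt (F count now 0)
Fire out after step 9
Initially T: 22, now '.': 29
Total burnt (originally-T cells now '.'): 21

Answer: 21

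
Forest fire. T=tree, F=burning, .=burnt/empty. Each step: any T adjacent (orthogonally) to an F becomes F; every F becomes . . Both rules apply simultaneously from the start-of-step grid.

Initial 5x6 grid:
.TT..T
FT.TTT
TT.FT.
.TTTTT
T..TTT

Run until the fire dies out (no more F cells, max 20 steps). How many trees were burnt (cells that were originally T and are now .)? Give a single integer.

Step 1: +5 fires, +2 burnt (F count now 5)
Step 2: +6 fires, +5 burnt (F count now 6)
Step 3: +5 fires, +6 burnt (F count now 5)
Step 4: +2 fires, +5 burnt (F count now 2)
Step 5: +0 fires, +2 burnt (F count now 0)
Fire out after step 5
Initially T: 19, now '.': 29
Total burnt (originally-T cells now '.'): 18

Answer: 18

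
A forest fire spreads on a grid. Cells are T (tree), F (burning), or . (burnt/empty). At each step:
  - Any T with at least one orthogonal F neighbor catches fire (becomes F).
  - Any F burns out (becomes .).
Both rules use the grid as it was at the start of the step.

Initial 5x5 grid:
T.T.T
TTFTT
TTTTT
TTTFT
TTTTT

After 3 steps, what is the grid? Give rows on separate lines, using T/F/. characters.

Step 1: 8 trees catch fire, 2 burn out
  T.F.T
  TF.FT
  TTFFT
  TTF.F
  TTTFT
Step 2: 7 trees catch fire, 8 burn out
  T...T
  F...F
  TF..F
  TF...
  TTF.F
Step 3: 5 trees catch fire, 7 burn out
  F...F
  .....
  F....
  F....
  TF...

F...F
.....
F....
F....
TF...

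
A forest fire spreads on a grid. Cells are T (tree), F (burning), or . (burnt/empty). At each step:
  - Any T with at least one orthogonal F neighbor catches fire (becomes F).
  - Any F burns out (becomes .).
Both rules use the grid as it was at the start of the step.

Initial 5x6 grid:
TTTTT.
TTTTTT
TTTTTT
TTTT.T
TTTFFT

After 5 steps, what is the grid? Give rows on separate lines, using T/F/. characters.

Step 1: 3 trees catch fire, 2 burn out
  TTTTT.
  TTTTTT
  TTTTTT
  TTTF.T
  TTF..F
Step 2: 4 trees catch fire, 3 burn out
  TTTTT.
  TTTTTT
  TTTFTT
  TTF..F
  TF....
Step 3: 6 trees catch fire, 4 burn out
  TTTTT.
  TTTFTT
  TTF.FF
  TF....
  F.....
Step 4: 6 trees catch fire, 6 burn out
  TTTFT.
  TTF.FF
  TF....
  F.....
  ......
Step 5: 4 trees catch fire, 6 burn out
  TTF.F.
  TF....
  F.....
  ......
  ......

TTF.F.
TF....
F.....
......
......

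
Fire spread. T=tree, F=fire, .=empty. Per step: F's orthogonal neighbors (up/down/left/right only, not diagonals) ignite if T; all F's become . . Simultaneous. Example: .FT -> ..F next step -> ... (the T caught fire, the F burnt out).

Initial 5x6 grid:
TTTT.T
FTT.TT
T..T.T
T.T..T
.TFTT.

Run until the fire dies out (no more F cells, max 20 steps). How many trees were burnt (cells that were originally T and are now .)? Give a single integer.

Answer: 12

Derivation:
Step 1: +6 fires, +2 burnt (F count now 6)
Step 2: +4 fires, +6 burnt (F count now 4)
Step 3: +1 fires, +4 burnt (F count now 1)
Step 4: +1 fires, +1 burnt (F count now 1)
Step 5: +0 fires, +1 burnt (F count now 0)
Fire out after step 5
Initially T: 18, now '.': 24
Total burnt (originally-T cells now '.'): 12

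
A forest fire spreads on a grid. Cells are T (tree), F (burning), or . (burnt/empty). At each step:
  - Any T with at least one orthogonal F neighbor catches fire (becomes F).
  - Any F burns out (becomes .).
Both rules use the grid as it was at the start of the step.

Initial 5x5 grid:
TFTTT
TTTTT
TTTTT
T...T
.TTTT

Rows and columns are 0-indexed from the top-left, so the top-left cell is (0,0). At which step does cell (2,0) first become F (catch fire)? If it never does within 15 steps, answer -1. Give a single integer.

Step 1: cell (2,0)='T' (+3 fires, +1 burnt)
Step 2: cell (2,0)='T' (+4 fires, +3 burnt)
Step 3: cell (2,0)='F' (+4 fires, +4 burnt)
  -> target ignites at step 3
Step 4: cell (2,0)='.' (+3 fires, +4 burnt)
Step 5: cell (2,0)='.' (+1 fires, +3 burnt)
Step 6: cell (2,0)='.' (+1 fires, +1 burnt)
Step 7: cell (2,0)='.' (+1 fires, +1 burnt)
Step 8: cell (2,0)='.' (+1 fires, +1 burnt)
Step 9: cell (2,0)='.' (+1 fires, +1 burnt)
Step 10: cell (2,0)='.' (+1 fires, +1 burnt)
Step 11: cell (2,0)='.' (+0 fires, +1 burnt)
  fire out at step 11

3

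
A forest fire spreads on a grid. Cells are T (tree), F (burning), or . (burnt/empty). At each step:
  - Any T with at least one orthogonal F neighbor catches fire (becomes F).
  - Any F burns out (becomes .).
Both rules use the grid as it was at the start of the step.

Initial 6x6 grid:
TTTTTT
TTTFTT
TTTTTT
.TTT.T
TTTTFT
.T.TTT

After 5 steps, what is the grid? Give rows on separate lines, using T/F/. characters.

Step 1: 7 trees catch fire, 2 burn out
  TTTFTT
  TTF.FT
  TTTFTT
  .TTT.T
  TTTF.F
  .T.TFT
Step 2: 11 trees catch fire, 7 burn out
  TTF.FT
  TF...F
  TTF.FT
  .TTF.F
  TTF...
  .T.F.F
Step 3: 7 trees catch fire, 11 burn out
  TF...F
  F.....
  TF...F
  .TF...
  TF....
  .T....
Step 4: 5 trees catch fire, 7 burn out
  F.....
  ......
  F.....
  .F....
  F.....
  .F....
Step 5: 0 trees catch fire, 5 burn out
  ......
  ......
  ......
  ......
  ......
  ......

......
......
......
......
......
......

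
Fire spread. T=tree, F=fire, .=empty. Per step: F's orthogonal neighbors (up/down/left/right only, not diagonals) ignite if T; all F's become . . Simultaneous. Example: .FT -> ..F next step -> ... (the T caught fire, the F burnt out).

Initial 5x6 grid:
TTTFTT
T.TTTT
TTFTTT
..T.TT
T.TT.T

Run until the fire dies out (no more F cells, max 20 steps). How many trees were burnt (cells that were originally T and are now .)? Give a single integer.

Answer: 21

Derivation:
Step 1: +7 fires, +2 burnt (F count now 7)
Step 2: +6 fires, +7 burnt (F count now 6)
Step 3: +6 fires, +6 burnt (F count now 6)
Step 4: +1 fires, +6 burnt (F count now 1)
Step 5: +1 fires, +1 burnt (F count now 1)
Step 6: +0 fires, +1 burnt (F count now 0)
Fire out after step 6
Initially T: 22, now '.': 29
Total burnt (originally-T cells now '.'): 21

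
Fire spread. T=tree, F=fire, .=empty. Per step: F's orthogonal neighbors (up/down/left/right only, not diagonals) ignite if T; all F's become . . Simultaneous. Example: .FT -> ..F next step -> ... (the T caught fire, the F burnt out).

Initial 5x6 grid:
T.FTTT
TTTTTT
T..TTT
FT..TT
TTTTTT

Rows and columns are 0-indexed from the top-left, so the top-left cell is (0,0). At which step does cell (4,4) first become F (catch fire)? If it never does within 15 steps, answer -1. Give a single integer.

Step 1: cell (4,4)='T' (+5 fires, +2 burnt)
Step 2: cell (4,4)='T' (+5 fires, +5 burnt)
Step 3: cell (4,4)='T' (+5 fires, +5 burnt)
Step 4: cell (4,4)='T' (+3 fires, +5 burnt)
Step 5: cell (4,4)='F' (+3 fires, +3 burnt)
  -> target ignites at step 5
Step 6: cell (4,4)='.' (+2 fires, +3 burnt)
Step 7: cell (4,4)='.' (+0 fires, +2 burnt)
  fire out at step 7

5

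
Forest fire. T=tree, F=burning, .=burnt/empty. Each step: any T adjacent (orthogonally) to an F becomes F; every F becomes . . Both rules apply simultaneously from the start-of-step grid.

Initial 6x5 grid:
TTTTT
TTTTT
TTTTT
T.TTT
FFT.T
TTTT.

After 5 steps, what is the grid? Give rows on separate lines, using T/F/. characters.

Step 1: 4 trees catch fire, 2 burn out
  TTTTT
  TTTTT
  TTTTT
  F.TTT
  ..F.T
  FFTT.
Step 2: 3 trees catch fire, 4 burn out
  TTTTT
  TTTTT
  FTTTT
  ..FTT
  ....T
  ..FT.
Step 3: 5 trees catch fire, 3 burn out
  TTTTT
  FTTTT
  .FFTT
  ...FT
  ....T
  ...F.
Step 4: 5 trees catch fire, 5 burn out
  FTTTT
  .FFTT
  ...FT
  ....F
  ....T
  .....
Step 5: 5 trees catch fire, 5 burn out
  .FFTT
  ...FT
  ....F
  .....
  ....F
  .....

.FFTT
...FT
....F
.....
....F
.....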